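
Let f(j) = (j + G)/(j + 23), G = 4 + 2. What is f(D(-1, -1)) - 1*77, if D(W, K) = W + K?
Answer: -1613/21 ≈ -76.810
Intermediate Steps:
G = 6
D(W, K) = K + W
f(j) = (6 + j)/(23 + j) (f(j) = (j + 6)/(j + 23) = (6 + j)/(23 + j))
f(D(-1, -1)) - 1*77 = (6 + (-1 - 1))/(23 + (-1 - 1)) - 1*77 = (6 - 2)/(23 - 2) - 77 = 4/21 - 77 = -1613/21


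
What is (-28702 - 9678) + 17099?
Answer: -21281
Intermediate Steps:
(-28702 - 9678) + 17099 = -38380 + 17099 = -21281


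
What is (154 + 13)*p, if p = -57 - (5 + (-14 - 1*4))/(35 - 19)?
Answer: -150133/16 ≈ -9383.3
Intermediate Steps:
p = -899/16 (p = -57 - (5 + (-14 - 4))/16 = -57 - (5 - 18)/16 = -57 - (-13)/16 = -57 - 1*(-13/16) = -57 + 13/16 = -899/16 ≈ -56.188)
(154 + 13)*p = (154 + 13)*(-899/16) = 167*(-899/16) = -150133/16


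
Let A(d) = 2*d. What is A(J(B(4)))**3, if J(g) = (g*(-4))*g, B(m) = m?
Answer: -2097152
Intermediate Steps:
J(g) = -4*g**2 (J(g) = (-4*g)*g = -4*g**2)
A(J(B(4)))**3 = (2*(-4*4**2))**3 = (2*(-4*16))**3 = (2*(-64))**3 = (-128)**3 = -2097152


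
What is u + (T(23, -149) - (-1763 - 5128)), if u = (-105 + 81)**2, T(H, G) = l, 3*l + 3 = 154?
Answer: 22552/3 ≈ 7517.3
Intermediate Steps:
l = 151/3 (l = -1 + (1/3)*154 = -1 + 154/3 = 151/3 ≈ 50.333)
T(H, G) = 151/3
u = 576 (u = (-24)**2 = 576)
u + (T(23, -149) - (-1763 - 5128)) = 576 + (151/3 - (-1763 - 5128)) = 576 + (151/3 - 1*(-6891)) = 576 + (151/3 + 6891) = 576 + 20824/3 = 22552/3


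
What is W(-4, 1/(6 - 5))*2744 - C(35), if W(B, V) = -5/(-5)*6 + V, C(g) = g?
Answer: 19173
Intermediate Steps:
W(B, V) = 6 + V (W(B, V) = -5*(-⅕)*6 + V = 1*6 + V = 6 + V)
W(-4, 1/(6 - 5))*2744 - C(35) = (6 + 1/(6 - 5))*2744 - 1*35 = (6 + 1/1)*2744 - 35 = (6 + 1)*2744 - 35 = 7*2744 - 35 = 19208 - 35 = 19173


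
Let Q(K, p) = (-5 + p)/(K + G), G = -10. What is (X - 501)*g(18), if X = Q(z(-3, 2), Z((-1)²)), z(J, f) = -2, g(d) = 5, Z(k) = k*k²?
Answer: -7510/3 ≈ -2503.3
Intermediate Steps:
Z(k) = k³
Q(K, p) = (-5 + p)/(-10 + K) (Q(K, p) = (-5 + p)/(K - 10) = (-5 + p)/(-10 + K))
X = ⅓ (X = (-5 + ((-1)²)³)/(-10 - 2) = (-5 + 1³)/(-12) = -(-5 + 1)/12 = -1/12*(-4) = ⅓ ≈ 0.33333)
(X - 501)*g(18) = (⅓ - 501)*5 = -1502/3*5 = -7510/3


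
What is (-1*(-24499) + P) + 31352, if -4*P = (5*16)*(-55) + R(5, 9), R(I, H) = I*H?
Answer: 227759/4 ≈ 56940.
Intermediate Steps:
R(I, H) = H*I
P = 4355/4 (P = -((5*16)*(-55) + 9*5)/4 = -(80*(-55) + 45)/4 = -(-4400 + 45)/4 = -¼*(-4355) = 4355/4 ≈ 1088.8)
(-1*(-24499) + P) + 31352 = (-1*(-24499) + 4355/4) + 31352 = (24499 + 4355/4) + 31352 = 102351/4 + 31352 = 227759/4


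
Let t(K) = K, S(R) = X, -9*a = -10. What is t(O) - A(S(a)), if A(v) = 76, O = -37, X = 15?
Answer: -113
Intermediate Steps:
a = 10/9 (a = -1/9*(-10) = 10/9 ≈ 1.1111)
S(R) = 15
t(O) - A(S(a)) = -37 - 1*76 = -37 - 76 = -113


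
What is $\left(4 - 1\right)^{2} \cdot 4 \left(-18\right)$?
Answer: $-648$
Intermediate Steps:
$\left(4 - 1\right)^{2} \cdot 4 \left(-18\right) = 3^{2} \cdot 4 \left(-18\right) = 9 \cdot 4 \left(-18\right) = 36 \left(-18\right) = -648$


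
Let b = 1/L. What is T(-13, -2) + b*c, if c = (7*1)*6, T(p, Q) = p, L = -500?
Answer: -3271/250 ≈ -13.084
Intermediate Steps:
b = -1/500 (b = 1/(-500) = -1/500 ≈ -0.0020000)
c = 42 (c = 7*6 = 42)
T(-13, -2) + b*c = -13 - 1/500*42 = -13 - 21/250 = -3271/250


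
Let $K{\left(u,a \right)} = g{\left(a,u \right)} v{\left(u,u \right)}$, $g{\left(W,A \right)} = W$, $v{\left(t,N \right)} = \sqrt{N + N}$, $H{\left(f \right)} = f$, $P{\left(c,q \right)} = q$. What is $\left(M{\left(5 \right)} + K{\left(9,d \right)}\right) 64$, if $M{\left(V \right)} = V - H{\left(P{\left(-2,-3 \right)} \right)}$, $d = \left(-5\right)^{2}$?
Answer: $512 + 4800 \sqrt{2} \approx 7300.2$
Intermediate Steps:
$d = 25$
$v{\left(t,N \right)} = \sqrt{2} \sqrt{N}$ ($v{\left(t,N \right)} = \sqrt{2 N} = \sqrt{2} \sqrt{N}$)
$M{\left(V \right)} = 3 + V$ ($M{\left(V \right)} = V - -3 = V + 3 = 3 + V$)
$K{\left(u,a \right)} = a \sqrt{2} \sqrt{u}$
$\left(M{\left(5 \right)} + K{\left(9,d \right)}\right) 64 = \left(\left(3 + 5\right) + 25 \sqrt{2} \sqrt{9}\right) 64 = \left(8 + 25 \sqrt{2} \cdot 3\right) 64 = \left(8 + 75 \sqrt{2}\right) 64 = 512 + 4800 \sqrt{2}$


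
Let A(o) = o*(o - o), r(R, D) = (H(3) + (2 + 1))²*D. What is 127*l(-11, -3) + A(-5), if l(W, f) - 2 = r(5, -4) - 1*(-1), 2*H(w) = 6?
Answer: -17907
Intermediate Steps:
H(w) = 3 (H(w) = (½)*6 = 3)
r(R, D) = 36*D (r(R, D) = (3 + (2 + 1))²*D = (3 + 3)²*D = 6²*D = 36*D)
l(W, f) = -141 (l(W, f) = 2 + (36*(-4) - 1*(-1)) = 2 + (-144 + 1) = 2 - 143 = -141)
A(o) = 0 (A(o) = o*0 = 0)
127*l(-11, -3) + A(-5) = 127*(-141) + 0 = -17907 + 0 = -17907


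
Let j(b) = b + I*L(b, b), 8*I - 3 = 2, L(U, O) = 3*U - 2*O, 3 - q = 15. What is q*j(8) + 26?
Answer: -130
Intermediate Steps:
q = -12 (q = 3 - 1*15 = 3 - 15 = -12)
L(U, O) = -2*O + 3*U
I = 5/8 (I = 3/8 + (⅛)*2 = 3/8 + ¼ = 5/8 ≈ 0.62500)
j(b) = 13*b/8 (j(b) = b + 5*(-2*b + 3*b)/8 = b + 5*b/8 = 13*b/8)
q*j(8) + 26 = -39*8/2 + 26 = -12*13 + 26 = -156 + 26 = -130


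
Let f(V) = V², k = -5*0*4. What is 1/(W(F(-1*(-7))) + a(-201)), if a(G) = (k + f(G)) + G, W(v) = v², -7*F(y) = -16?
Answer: 49/1970056 ≈ 2.4872e-5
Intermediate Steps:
F(y) = 16/7 (F(y) = -⅐*(-16) = 16/7)
k = 0 (k = 0*4 = 0)
a(G) = G + G² (a(G) = (0 + G²) + G = G² + G = G + G²)
1/(W(F(-1*(-7))) + a(-201)) = 1/((16/7)² - 201*(1 - 201)) = 1/(256/49 - 201*(-200)) = 1/(256/49 + 40200) = 1/(1970056/49) = 49/1970056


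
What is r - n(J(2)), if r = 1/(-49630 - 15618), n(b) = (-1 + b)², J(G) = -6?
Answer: -3197153/65248 ≈ -49.000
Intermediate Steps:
r = -1/65248 (r = 1/(-65248) = -1/65248 ≈ -1.5326e-5)
r - n(J(2)) = -1/65248 - (-1 - 6)² = -1/65248 - 1*(-7)² = -1/65248 - 1*49 = -1/65248 - 49 = -3197153/65248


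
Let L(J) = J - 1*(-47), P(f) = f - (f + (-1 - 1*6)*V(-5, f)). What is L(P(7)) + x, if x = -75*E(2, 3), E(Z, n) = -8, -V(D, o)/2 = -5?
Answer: 717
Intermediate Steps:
V(D, o) = 10 (V(D, o) = -2*(-5) = 10)
P(f) = 70 (P(f) = f - (f + (-1 - 1*6)*10) = f - (f + (-1 - 6)*10) = f - (f - 7*10) = f - (f - 70) = f - (-70 + f) = f + (70 - f) = 70)
L(J) = 47 + J (L(J) = J + 47 = 47 + J)
x = 600 (x = -75*(-8) = 600)
L(P(7)) + x = (47 + 70) + 600 = 117 + 600 = 717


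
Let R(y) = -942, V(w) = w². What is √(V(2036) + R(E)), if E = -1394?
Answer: √4144354 ≈ 2035.8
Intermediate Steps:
√(V(2036) + R(E)) = √(2036² - 942) = √(4145296 - 942) = √4144354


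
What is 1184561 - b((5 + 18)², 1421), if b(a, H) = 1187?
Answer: 1183374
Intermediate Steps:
1184561 - b((5 + 18)², 1421) = 1184561 - 1*1187 = 1184561 - 1187 = 1183374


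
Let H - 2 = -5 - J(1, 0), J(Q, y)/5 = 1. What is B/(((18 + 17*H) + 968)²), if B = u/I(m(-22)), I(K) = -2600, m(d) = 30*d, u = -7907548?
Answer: 1976887/469625000 ≈ 0.0042095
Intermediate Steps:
J(Q, y) = 5 (J(Q, y) = 5*1 = 5)
H = -8 (H = 2 + (-5 - 1*5) = 2 + (-5 - 5) = 2 - 10 = -8)
B = 1976887/650 (B = -7907548/(-2600) = -7907548*(-1/2600) = 1976887/650 ≈ 3041.4)
B/(((18 + 17*H) + 968)²) = 1976887/(650*(((18 + 17*(-8)) + 968)²)) = 1976887/(650*(((18 - 136) + 968)²)) = 1976887/(650*((-118 + 968)²)) = 1976887/(650*(850²)) = (1976887/650)/722500 = (1976887/650)*(1/722500) = 1976887/469625000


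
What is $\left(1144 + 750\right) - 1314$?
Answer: $580$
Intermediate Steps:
$\left(1144 + 750\right) - 1314 = 1894 - 1314 = 580$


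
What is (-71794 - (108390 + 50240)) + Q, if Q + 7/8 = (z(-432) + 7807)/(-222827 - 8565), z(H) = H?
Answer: -53318480051/231392 ≈ -2.3043e+5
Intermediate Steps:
Q = -209843/231392 (Q = -7/8 + (-432 + 7807)/(-222827 - 8565) = -7/8 + 7375/(-231392) = -7/8 + 7375*(-1/231392) = -7/8 - 7375/231392 = -209843/231392 ≈ -0.90687)
(-71794 - (108390 + 50240)) + Q = (-71794 - (108390 + 50240)) - 209843/231392 = (-71794 - 1*158630) - 209843/231392 = (-71794 - 158630) - 209843/231392 = -230424 - 209843/231392 = -53318480051/231392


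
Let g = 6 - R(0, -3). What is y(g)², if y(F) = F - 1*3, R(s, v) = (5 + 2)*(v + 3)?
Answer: 9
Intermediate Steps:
R(s, v) = 21 + 7*v (R(s, v) = 7*(3 + v) = 21 + 7*v)
g = 6 (g = 6 - (21 + 7*(-3)) = 6 - (21 - 21) = 6 - 1*0 = 6 + 0 = 6)
y(F) = -3 + F (y(F) = F - 3 = -3 + F)
y(g)² = (-3 + 6)² = 3² = 9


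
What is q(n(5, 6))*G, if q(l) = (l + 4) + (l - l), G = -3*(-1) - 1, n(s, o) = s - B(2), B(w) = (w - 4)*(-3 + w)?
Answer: 14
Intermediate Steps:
B(w) = (-4 + w)*(-3 + w)
n(s, o) = -2 + s (n(s, o) = s - (12 + 2**2 - 7*2) = s - (12 + 4 - 14) = s - 1*2 = s - 2 = -2 + s)
G = 2 (G = 3 - 1 = 2)
q(l) = 4 + l (q(l) = (4 + l) + 0 = 4 + l)
q(n(5, 6))*G = (4 + (-2 + 5))*2 = (4 + 3)*2 = 7*2 = 14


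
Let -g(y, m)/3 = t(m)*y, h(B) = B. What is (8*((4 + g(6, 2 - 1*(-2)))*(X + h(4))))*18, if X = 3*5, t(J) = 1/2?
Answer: -13680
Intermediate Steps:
t(J) = ½ (t(J) = 1*(½) = ½)
X = 15
g(y, m) = -3*y/2
(8*((4 + g(6, 2 - 1*(-2)))*(X + h(4))))*18 = (8*((4 - 3/2*6)*(15 + 4)))*18 = (8*((4 - 9)*19))*18 = (8*(-5*19))*18 = (8*(-95))*18 = -760*18 = -13680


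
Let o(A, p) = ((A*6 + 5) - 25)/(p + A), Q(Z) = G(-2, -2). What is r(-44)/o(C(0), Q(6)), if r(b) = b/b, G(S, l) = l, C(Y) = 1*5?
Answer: 3/10 ≈ 0.30000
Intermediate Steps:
C(Y) = 5
Q(Z) = -2
r(b) = 1
o(A, p) = (-20 + 6*A)/(A + p) (o(A, p) = ((6*A + 5) - 25)/(A + p) = ((5 + 6*A) - 25)/(A + p) = (-20 + 6*A)/(A + p))
r(-44)/o(C(0), Q(6)) = 1/(2*(-10 + 3*5)/(5 - 2)) = 1/(2*(-10 + 15)/3) = 1/(2*(1/3)*5) = 1/(10/3) = 1*(3/10) = 3/10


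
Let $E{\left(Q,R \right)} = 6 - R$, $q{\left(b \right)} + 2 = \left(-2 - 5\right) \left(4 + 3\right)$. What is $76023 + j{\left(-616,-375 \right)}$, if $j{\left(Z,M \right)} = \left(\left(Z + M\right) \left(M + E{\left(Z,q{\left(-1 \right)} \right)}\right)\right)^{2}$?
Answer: $99312035067$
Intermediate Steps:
$q{\left(b \right)} = -51$ ($q{\left(b \right)} = -2 + \left(-2 - 5\right) \left(4 + 3\right) = -2 - 49 = -51$)
$j{\left(Z,M \right)} = \left(57 + M\right)^{2} \left(M + Z\right)^{2}$ ($j{\left(Z,M \right)} = \left(\left(Z + M\right) \left(M + \left(6 - -51\right)\right)\right)^{2} = \left(\left(M + Z\right) \left(M + \left(6 + 51\right)\right)\right)^{2} = \left(\left(M + Z\right) \left(M + 57\right)\right)^{2} = \left(\left(M + Z\right) \left(57 + M\right)\right)^{2} = \left(\left(57 + M\right) \left(M + Z\right)\right)^{2} = \left(57 + M\right)^{2} \left(M + Z\right)^{2}$)
$76023 + j{\left(-616,-375 \right)} = 76023 + \left(57 - 375\right)^{2} \left(-375 - 616\right)^{2} = 76023 + \left(-318\right)^{2} \left(-991\right)^{2} = 76023 + 101124 \cdot 982081 = 76023 + 99311959044 = 99312035067$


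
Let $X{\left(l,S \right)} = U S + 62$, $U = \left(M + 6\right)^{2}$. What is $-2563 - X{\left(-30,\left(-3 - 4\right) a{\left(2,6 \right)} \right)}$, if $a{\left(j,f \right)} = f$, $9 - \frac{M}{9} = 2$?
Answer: $197337$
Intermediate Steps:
$M = 63$ ($M = 81 - 18 = 63$)
$U = 4761$ ($U = \left(63 + 6\right)^{2} = 69^{2} = 4761$)
$X{\left(l,S \right)} = 62 + 4761 S$ ($X{\left(l,S \right)} = 4761 S + 62 = 62 + 4761 S$)
$-2563 - X{\left(-30,\left(-3 - 4\right) a{\left(2,6 \right)} \right)} = -2563 - \left(62 + 4761 \left(-3 - 4\right) 6\right) = -2563 - \left(62 + 4761 \left(\left(-7\right) 6\right)\right) = -2563 - \left(62 + 4761 \left(-42\right)\right) = -2563 - \left(62 - 199962\right) = -2563 - -199900 = -2563 + 199900 = 197337$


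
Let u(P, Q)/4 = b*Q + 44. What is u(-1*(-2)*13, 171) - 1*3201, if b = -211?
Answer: -147349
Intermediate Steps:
u(P, Q) = 176 - 844*Q (u(P, Q) = 4*(-211*Q + 44) = 4*(44 - 211*Q) = 176 - 844*Q)
u(-1*(-2)*13, 171) - 1*3201 = (176 - 844*171) - 1*3201 = (176 - 144324) - 3201 = -144148 - 3201 = -147349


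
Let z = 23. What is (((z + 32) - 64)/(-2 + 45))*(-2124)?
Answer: 19116/43 ≈ 444.56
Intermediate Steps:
(((z + 32) - 64)/(-2 + 45))*(-2124) = (((23 + 32) - 64)/(-2 + 45))*(-2124) = ((55 - 64)/43)*(-2124) = -9*1/43*(-2124) = -9/43*(-2124) = 19116/43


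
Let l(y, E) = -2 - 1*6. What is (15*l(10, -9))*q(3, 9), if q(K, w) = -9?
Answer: 1080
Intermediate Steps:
l(y, E) = -8 (l(y, E) = -2 - 6 = -8)
(15*l(10, -9))*q(3, 9) = (15*(-8))*(-9) = -120*(-9) = 1080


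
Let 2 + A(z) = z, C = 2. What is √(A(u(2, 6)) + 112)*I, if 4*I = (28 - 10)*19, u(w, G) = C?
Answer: 342*√7 ≈ 904.85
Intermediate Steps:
u(w, G) = 2
A(z) = -2 + z
I = 171/2 (I = ((28 - 10)*19)/4 = (18*19)/4 = (¼)*342 = 171/2 ≈ 85.500)
√(A(u(2, 6)) + 112)*I = √((-2 + 2) + 112)*(171/2) = √(0 + 112)*(171/2) = √112*(171/2) = (4*√7)*(171/2) = 342*√7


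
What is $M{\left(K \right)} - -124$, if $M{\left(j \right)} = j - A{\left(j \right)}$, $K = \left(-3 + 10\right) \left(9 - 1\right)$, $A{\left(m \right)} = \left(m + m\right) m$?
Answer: $-6092$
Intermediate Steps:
$A{\left(m \right)} = 2 m^{2}$ ($A{\left(m \right)} = 2 m m = 2 m^{2}$)
$K = 56$ ($K = 7 \cdot 8 = 56$)
$M{\left(j \right)} = j - 2 j^{2}$
$M{\left(K \right)} - -124 = 56 \left(1 - 112\right) - -124 = 56 \left(1 - 112\right) + 124 = 56 \left(-111\right) + 124 = -6216 + 124 = -6092$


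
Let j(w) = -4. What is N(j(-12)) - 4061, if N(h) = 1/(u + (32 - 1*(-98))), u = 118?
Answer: -1007127/248 ≈ -4061.0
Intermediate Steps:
N(h) = 1/248 (N(h) = 1/(118 + (32 - 1*(-98))) = 1/(118 + (32 + 98)) = 1/(118 + 130) = 1/248)
N(j(-12)) - 4061 = 1/248 - 4061 = -1007127/248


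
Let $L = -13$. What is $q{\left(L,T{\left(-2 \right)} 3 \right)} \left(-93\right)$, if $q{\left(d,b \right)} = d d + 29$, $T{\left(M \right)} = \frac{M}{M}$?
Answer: $-18414$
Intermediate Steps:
$T{\left(M \right)} = 1$
$q{\left(d,b \right)} = 29 + d^{2}$ ($q{\left(d,b \right)} = d^{2} + 29 = 29 + d^{2}$)
$q{\left(L,T{\left(-2 \right)} 3 \right)} \left(-93\right) = \left(29 + \left(-13\right)^{2}\right) \left(-93\right) = \left(29 + 169\right) \left(-93\right) = 198 \left(-93\right) = -18414$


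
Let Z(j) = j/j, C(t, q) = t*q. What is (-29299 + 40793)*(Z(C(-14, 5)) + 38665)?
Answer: 444427004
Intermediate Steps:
C(t, q) = q*t
Z(j) = 1
(-29299 + 40793)*(Z(C(-14, 5)) + 38665) = (-29299 + 40793)*(1 + 38665) = 11494*38666 = 444427004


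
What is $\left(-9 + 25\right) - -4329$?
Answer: $4345$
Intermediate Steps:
$\left(-9 + 25\right) - -4329 = 16 + 4329 = 4345$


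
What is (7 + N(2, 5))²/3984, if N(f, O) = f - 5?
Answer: 1/249 ≈ 0.0040161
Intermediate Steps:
N(f, O) = -5 + f
(7 + N(2, 5))²/3984 = (7 + (-5 + 2))²/3984 = (7 - 3)²*(1/3984) = 4²*(1/3984) = 16*(1/3984) = 1/249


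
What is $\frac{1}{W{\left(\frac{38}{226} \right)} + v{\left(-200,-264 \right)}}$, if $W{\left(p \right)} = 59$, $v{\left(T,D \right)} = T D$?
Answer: $\frac{1}{52859} \approx 1.8918 \cdot 10^{-5}$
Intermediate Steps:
$v{\left(T,D \right)} = D T$
$\frac{1}{W{\left(\frac{38}{226} \right)} + v{\left(-200,-264 \right)}} = \frac{1}{59 - -52800} = \frac{1}{59 + 52800} = \frac{1}{52859}$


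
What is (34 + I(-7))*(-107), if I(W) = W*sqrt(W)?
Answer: -3638 + 749*I*sqrt(7) ≈ -3638.0 + 1981.7*I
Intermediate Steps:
I(W) = W**(3/2)
(34 + I(-7))*(-107) = (34 + (-7)**(3/2))*(-107) = (34 - 7*I*sqrt(7))*(-107) = -3638 + 749*I*sqrt(7)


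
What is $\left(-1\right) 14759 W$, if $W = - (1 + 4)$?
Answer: $73795$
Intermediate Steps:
$W = -5$ ($W = \left(-1\right) 5 = -5$)
$\left(-1\right) 14759 W = \left(-1\right) 14759 \left(-5\right) = \left(-14759\right) \left(-5\right) = 73795$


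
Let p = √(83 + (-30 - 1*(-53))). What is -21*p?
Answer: -21*√106 ≈ -216.21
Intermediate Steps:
p = √106 (p = √(83 + (-30 + 53)) = √(83 + 23) = √106 ≈ 10.296)
-21*p = -21*√106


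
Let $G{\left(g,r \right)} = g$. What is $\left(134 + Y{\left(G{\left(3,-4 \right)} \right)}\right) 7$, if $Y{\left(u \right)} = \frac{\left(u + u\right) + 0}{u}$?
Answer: $952$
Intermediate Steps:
$Y{\left(u \right)} = 2$ ($Y{\left(u \right)} = \frac{2 u + 0}{u} = \frac{2 u}{u} = 2$)
$\left(134 + Y{\left(G{\left(3,-4 \right)} \right)}\right) 7 = \left(134 + 2\right) 7 = 136 \cdot 7 = 952$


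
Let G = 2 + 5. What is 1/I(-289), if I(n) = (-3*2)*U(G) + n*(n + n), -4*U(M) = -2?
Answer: 1/167039 ≈ 5.9866e-6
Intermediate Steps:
G = 7
U(M) = 1/2 (U(M) = -1/4*(-2) = 1/2)
I(n) = -3 + 2*n**2 (I(n) = -3*2*(1/2) + n*(n + n) = -6*1/2 + n*(2*n) = -3 + 2*n**2)
1/I(-289) = 1/(-3 + 2*(-289)**2) = 1/(-3 + 2*83521) = 1/(-3 + 167042) = 1/167039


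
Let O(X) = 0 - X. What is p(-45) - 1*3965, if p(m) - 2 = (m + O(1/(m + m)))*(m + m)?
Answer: 86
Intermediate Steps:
O(X) = -X
p(m) = 2 + 2*m*(m - 1/(2*m)) (p(m) = 2 + (m - 1/(m + m))*(m + m) = 2 + (m - 1/(2*m))*(2*m) = 2 + 2*m*(m - 1/(2*m)))
p(-45) - 1*3965 = (1 + 2*(-45)²) - 1*3965 = (1 + 2*2025) - 3965 = (1 + 4050) - 3965 = 4051 - 3965 = 86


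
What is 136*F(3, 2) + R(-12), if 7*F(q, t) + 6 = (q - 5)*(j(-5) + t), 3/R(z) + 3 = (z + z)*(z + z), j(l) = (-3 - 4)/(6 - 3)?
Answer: -415595/4011 ≈ -103.61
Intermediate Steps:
j(l) = -7/3
R(z) = 3/(-3 + 4*z²) (R(z) = 3/(-3 + (z + z)*(z + z)) = 3/(-3 + (2*z)*(2*z)) = 3/(-3 + 4*z²))
F(q, t) = -6/7 + (-5 + q)*(-7/3 + t)/7 (F(q, t) = -6/7 + ((q - 5)*(-7/3 + t))/7 = -6/7 + ((-5 + q)*(-7/3 + t))/7 = -6/7 + (-5 + q)*(-7/3 + t)/7)
136*F(3, 2) + R(-12) = 136*(17/21 - 5/7*2 - ⅓*3 + (⅐)*3*2) + 3/(-3 + 4*(-12)²) = 136*(17/21 - 10/7 - 1 + 6/7) + 3/(-3 + 4*144) = 136*(-16/21) + 3/(-3 + 576) = -2176/21 + 3/573 = -2176/21 + 3*(1/573) = -2176/21 + 1/191 = -415595/4011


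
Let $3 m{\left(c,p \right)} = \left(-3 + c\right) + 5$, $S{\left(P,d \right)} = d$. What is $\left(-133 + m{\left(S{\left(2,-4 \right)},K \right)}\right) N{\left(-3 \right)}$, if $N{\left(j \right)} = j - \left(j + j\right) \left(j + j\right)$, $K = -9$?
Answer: $5213$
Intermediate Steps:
$N{\left(j \right)} = j - 4 j^{2}$ ($N{\left(j \right)} = j - 2 j 2 j = j - 4 j^{2}$)
$m{\left(c,p \right)} = \frac{2}{3} + \frac{c}{3}$ ($m{\left(c,p \right)} = \frac{\left(-3 + c\right) + 5}{3} = \frac{2 + c}{3} = \frac{2}{3} + \frac{c}{3}$)
$\left(-133 + m{\left(S{\left(2,-4 \right)},K \right)}\right) N{\left(-3 \right)} = \left(-133 + \left(\frac{2}{3} + \frac{1}{3} \left(-4\right)\right)\right) \left(- 3 \left(1 - -12\right)\right) = \left(-133 + \left(\frac{2}{3} - \frac{4}{3}\right)\right) \left(- 3 \left(1 + 12\right)\right) = \left(-133 - \frac{2}{3}\right) \left(\left(-3\right) 13\right) = \left(- \frac{401}{3}\right) \left(-39\right) = 5213$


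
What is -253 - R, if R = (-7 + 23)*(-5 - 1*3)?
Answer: -125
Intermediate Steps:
R = -128 (R = 16*(-5 - 3) = 16*(-8) = -128)
-253 - R = -253 - 1*(-128) = -253 + 128 = -125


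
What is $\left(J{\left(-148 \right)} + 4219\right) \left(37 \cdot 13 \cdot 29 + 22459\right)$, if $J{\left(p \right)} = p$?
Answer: $148216968$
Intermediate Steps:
$\left(J{\left(-148 \right)} + 4219\right) \left(37 \cdot 13 \cdot 29 + 22459\right) = \left(-148 + 4219\right) \left(37 \cdot 13 \cdot 29 + 22459\right) = 4071 \left(481 \cdot 29 + 22459\right) = 4071 \left(13949 + 22459\right) = 4071 \cdot 36408 = 148216968$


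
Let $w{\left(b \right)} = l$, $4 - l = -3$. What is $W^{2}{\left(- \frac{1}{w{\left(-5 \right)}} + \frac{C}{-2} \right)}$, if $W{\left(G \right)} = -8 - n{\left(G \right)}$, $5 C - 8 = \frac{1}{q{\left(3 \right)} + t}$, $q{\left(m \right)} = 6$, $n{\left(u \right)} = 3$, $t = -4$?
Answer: $121$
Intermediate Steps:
$l = 7$ ($l = 4 - -3 = 4 + 3 = 7$)
$w{\left(b \right)} = 7$
$C = \frac{17}{10}$ ($C = \frac{8}{5} + \frac{1}{5 \left(6 - 4\right)} = \frac{8}{5} + \frac{1}{5 \cdot 2} = \frac{8}{5} + \frac{1}{5} \cdot \frac{1}{2} = \frac{8}{5} + \frac{1}{10} = \frac{17}{10} \approx 1.7$)
$W{\left(G \right)} = -11$ ($W{\left(G \right)} = -8 - 3 = -11$)
$W^{2}{\left(- \frac{1}{w{\left(-5 \right)}} + \frac{C}{-2} \right)} = \left(-11\right)^{2} = 121$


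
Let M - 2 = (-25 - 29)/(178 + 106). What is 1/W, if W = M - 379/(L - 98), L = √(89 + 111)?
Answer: 136515108/778552777 - 9552695*√2/778552777 ≈ 0.15799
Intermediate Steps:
L = 10*√2 (L = √200 = 10*√2 ≈ 14.142)
M = 257/142 (M = 2 + (-25 - 29)/(178 + 106) = 2 - 54/284 = 2 - 54*1/284 = 2 - 27/142 = 257/142 ≈ 1.8099)
W = 257/142 - 379/(-98 + 10*√2) (W = 257/142 - 379/(10*√2 - 98) = 257/142 - 379/(-98 + 10*√2) ≈ 6.3294)
1/W = 1/(961374/166921 + 1895*√2/4702)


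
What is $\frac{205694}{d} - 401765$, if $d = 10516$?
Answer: $- \frac{2112377523}{5258} \approx -4.0175 \cdot 10^{5}$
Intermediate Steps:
$\frac{205694}{d} - 401765 = \frac{205694}{10516} - 401765 = 205694 \cdot \frac{1}{10516} - 401765 = \frac{102847}{5258} - 401765 = - \frac{2112377523}{5258}$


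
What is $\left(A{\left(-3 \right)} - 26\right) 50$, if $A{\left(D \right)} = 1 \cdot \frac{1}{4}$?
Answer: $- \frac{2575}{2} \approx -1287.5$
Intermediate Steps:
$A{\left(D \right)} = \frac{1}{4}$ ($A{\left(D \right)} = 1 \cdot \frac{1}{4} = \frac{1}{4}$)
$\left(A{\left(-3 \right)} - 26\right) 50 = \left(\frac{1}{4} - 26\right) 50 = \left(- \frac{103}{4}\right) 50 = - \frac{2575}{2}$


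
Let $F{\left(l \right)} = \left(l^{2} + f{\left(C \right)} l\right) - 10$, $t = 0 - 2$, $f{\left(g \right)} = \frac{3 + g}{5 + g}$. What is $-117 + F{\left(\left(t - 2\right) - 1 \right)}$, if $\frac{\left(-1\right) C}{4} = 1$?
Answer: $-97$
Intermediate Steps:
$C = -4$ ($C = \left(-4\right) 1 = -4$)
$f{\left(g \right)} = \frac{3 + g}{5 + g}$
$t = -2$
$F{\left(l \right)} = -10 + l^{2} - l$ ($F{\left(l \right)} = \left(l^{2} + \frac{3 - 4}{5 - 4} l\right) - 10 = \left(l^{2} + 1^{-1} \left(-1\right) l\right) - 10 = \left(l^{2} + 1 \left(-1\right) l\right) - 10 = \left(l^{2} - l\right) - 10 = -10 + l^{2} - l$)
$-117 + F{\left(\left(t - 2\right) - 1 \right)} = -117 - \left(5 - \left(\left(-2 - 2\right) - 1\right)^{2}\right) = -117 - \left(5 - \left(-4 - 1\right)^{2}\right) = -117 - \left(5 - 25\right) = -117 + \left(-10 + 25 + 5\right) = -117 + 20 = -97$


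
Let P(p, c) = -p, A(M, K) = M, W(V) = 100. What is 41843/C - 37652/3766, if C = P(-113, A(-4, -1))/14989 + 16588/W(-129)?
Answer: 28354455295717/117051437664 ≈ 242.24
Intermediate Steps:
C = 62162208/374725 (C = -1*(-113)/14989 + 16588/100 = 113*(1/14989) + 16588*(1/100) = 113/14989 + 4147/25 = 62162208/374725 ≈ 165.89)
41843/C - 37652/3766 = 41843/(62162208/374725) - 37652/3766 = 41843*(374725/62162208) - 37652*1/3766 = 15679618175/62162208 - 18826/1883 = 28354455295717/117051437664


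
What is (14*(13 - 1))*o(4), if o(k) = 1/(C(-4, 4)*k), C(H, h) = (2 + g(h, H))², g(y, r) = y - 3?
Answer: 14/3 ≈ 4.6667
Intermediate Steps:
g(y, r) = -3 + y
C(H, h) = (-1 + h)² (C(H, h) = (2 + (-3 + h))² = (-1 + h)²)
o(k) = 1/(9*k) (o(k) = 1/((-1 + 4)²*k) = 1/(3²*k) = 1/(9*k))
(14*(13 - 1))*o(4) = (14*(13 - 1))*((⅑)/4) = (14*12)*((⅑)*(¼)) = 168*(1/36) = 14/3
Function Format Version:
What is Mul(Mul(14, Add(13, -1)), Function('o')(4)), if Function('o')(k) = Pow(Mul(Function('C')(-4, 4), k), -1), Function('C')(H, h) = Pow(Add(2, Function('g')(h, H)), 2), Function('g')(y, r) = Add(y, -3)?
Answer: Rational(14, 3) ≈ 4.6667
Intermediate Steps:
Function('g')(y, r) = Add(-3, y)
Function('C')(H, h) = Pow(Add(-1, h), 2) (Function('C')(H, h) = Pow(Add(2, Add(-3, h)), 2) = Pow(Add(-1, h), 2))
Function('o')(k) = Mul(Rational(1, 9), Pow(k, -1)) (Function('o')(k) = Pow(Mul(Pow(Add(-1, 4), 2), k), -1) = Pow(Mul(Pow(3, 2), k), -1) = Pow(Mul(9, k), -1) = Mul(Rational(1, 9), Pow(k, -1)))
Mul(Mul(14, Add(13, -1)), Function('o')(4)) = Mul(Mul(14, Add(13, -1)), Mul(Rational(1, 9), Pow(4, -1))) = Mul(Mul(14, 12), Mul(Rational(1, 9), Rational(1, 4))) = Mul(168, Rational(1, 36)) = Rational(14, 3)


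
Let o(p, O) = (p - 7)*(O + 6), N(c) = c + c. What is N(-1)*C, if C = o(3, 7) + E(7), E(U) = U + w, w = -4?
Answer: 98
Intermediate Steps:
E(U) = -4 + U (E(U) = U - 4 = -4 + U)
N(c) = 2*c
o(p, O) = (-7 + p)*(6 + O)
C = -49 (C = (-42 - 7*7 + 6*3 + 7*3) + (-4 + 7) = (-42 - 49 + 18 + 21) + 3 = -52 + 3 = -49)
N(-1)*C = (2*(-1))*(-49) = -2*(-49) = 98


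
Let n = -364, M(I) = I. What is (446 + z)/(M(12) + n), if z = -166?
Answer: -35/44 ≈ -0.79545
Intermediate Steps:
(446 + z)/(M(12) + n) = (446 - 166)/(12 - 364) = 280/(-352) = 280*(-1/352) = -35/44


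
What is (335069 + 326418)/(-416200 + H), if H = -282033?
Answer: -661487/698233 ≈ -0.94737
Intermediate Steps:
(335069 + 326418)/(-416200 + H) = (335069 + 326418)/(-416200 - 282033) = 661487/(-698233) = 661487*(-1/698233) = -661487/698233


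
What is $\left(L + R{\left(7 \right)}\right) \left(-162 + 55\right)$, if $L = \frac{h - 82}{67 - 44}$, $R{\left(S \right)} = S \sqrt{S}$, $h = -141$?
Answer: $\frac{23861}{23} - 749 \sqrt{7} \approx -944.23$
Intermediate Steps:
$R{\left(S \right)} = S^{\frac{3}{2}}$
$L = - \frac{223}{23}$ ($L = \frac{-141 - 82}{67 - 44} = - \frac{223}{23} \approx -9.6956$)
$\left(L + R{\left(7 \right)}\right) \left(-162 + 55\right) = \left(- \frac{223}{23} + 7^{\frac{3}{2}}\right) \left(-162 + 55\right) = \left(- \frac{223}{23} + 7 \sqrt{7}\right) \left(-107\right) = \frac{23861}{23} - 749 \sqrt{7}$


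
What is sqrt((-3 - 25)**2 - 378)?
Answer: sqrt(406) ≈ 20.149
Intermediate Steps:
sqrt((-3 - 25)**2 - 378) = sqrt((-28)**2 - 378) = sqrt(784 - 378) = sqrt(406)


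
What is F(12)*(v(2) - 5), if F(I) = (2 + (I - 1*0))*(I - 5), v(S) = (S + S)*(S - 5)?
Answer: -1666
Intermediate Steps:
v(S) = 2*S*(-5 + S) (v(S) = (2*S)*(-5 + S) = 2*S*(-5 + S))
F(I) = (-5 + I)*(2 + I) (F(I) = (2 + (I + 0))*(-5 + I) = (2 + I)*(-5 + I) = (-5 + I)*(2 + I))
F(12)*(v(2) - 5) = (-10 + 12**2 - 3*12)*(2*2*(-5 + 2) - 5) = (-10 + 144 - 36)*(2*2*(-3) - 5) = 98*(-12 - 5) = 98*(-17) = -1666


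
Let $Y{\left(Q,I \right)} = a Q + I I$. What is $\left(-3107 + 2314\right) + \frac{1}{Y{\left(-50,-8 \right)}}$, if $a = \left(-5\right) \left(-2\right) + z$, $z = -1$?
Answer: $- \frac{306099}{386} \approx -793.0$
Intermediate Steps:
$a = 9$ ($a = \left(-5\right) \left(-2\right) - 1 = 10 - 1 = 9$)
$Y{\left(Q,I \right)} = I^{2} + 9 Q$ ($Y{\left(Q,I \right)} = 9 Q + I I = 9 Q + I^{2} = I^{2} + 9 Q$)
$\left(-3107 + 2314\right) + \frac{1}{Y{\left(-50,-8 \right)}} = \left(-3107 + 2314\right) + \frac{1}{\left(-8\right)^{2} + 9 \left(-50\right)} = -793 + \frac{1}{64 - 450} = -793 + \frac{1}{-386} = -793 - \frac{1}{386} = - \frac{306099}{386}$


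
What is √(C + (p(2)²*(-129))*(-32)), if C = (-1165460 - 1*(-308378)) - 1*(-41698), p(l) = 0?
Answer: 2*I*√203846 ≈ 902.99*I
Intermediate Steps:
C = -815384 (C = (-1165460 + 308378) + 41698 = -857082 + 41698 = -815384)
√(C + (p(2)²*(-129))*(-32)) = √(-815384 + (0²*(-129))*(-32)) = √(-815384 + (0*(-129))*(-32)) = √(-815384 + 0*(-32)) = √(-815384 + 0) = √(-815384) = 2*I*√203846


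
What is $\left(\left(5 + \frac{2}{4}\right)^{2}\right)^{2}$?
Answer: $\frac{14641}{16} \approx 915.06$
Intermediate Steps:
$\left(\left(5 + \frac{2}{4}\right)^{2}\right)^{2} = \left(\left(5 + 2 \cdot \frac{1}{4}\right)^{2}\right)^{2} = \left(\left(5 + \frac{1}{2}\right)^{2}\right)^{2} = \left(\left(\frac{11}{2}\right)^{2}\right)^{2} = \left(\frac{121}{4}\right)^{2} = \frac{14641}{16}$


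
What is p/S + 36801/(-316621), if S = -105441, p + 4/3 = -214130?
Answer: 191754427951/100154504583 ≈ 1.9146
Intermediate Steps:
p = -642394/3 (p = -4/3 - 214130 = -642394/3 ≈ -2.1413e+5)
p/S + 36801/(-316621) = -642394/3/(-105441) + 36801/(-316621) = -642394/3*(-1/105441) + 36801*(-1/316621) = 642394/316323 - 36801/316621 = 191754427951/100154504583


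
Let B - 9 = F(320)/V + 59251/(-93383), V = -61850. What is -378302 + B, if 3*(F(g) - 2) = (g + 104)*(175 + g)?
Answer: -1092465830615473/2887869275 ≈ -3.7830e+5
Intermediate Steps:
F(g) = 2 + (104 + g)*(175 + g)/3 (F(g) = 2 + ((g + 104)*(175 + g))/3 = 2 + ((104 + g)*(175 + g))/3 = 2 + (104 + g)*(175 + g)/3)
B = 20891855577/2887869275 (B = 9 + ((18206/3 + 93*320 + (⅓)*320²)/(-61850) + 59251/(-93383)) = 9 + ((18206/3 + 29760 + (⅓)*102400)*(-1/61850) + 59251*(-1/93383)) = 9 + ((18206/3 + 29760 + 102400/3)*(-1/61850) - 59251/93383) = 9 + (69962*(-1/61850) - 59251/93383) = 9 + (-34981/30925 - 59251/93383) = 9 - 5098967898/2887869275 = 20891855577/2887869275 ≈ 7.2344)
-378302 + B = -378302 + 20891855577/2887869275 = -1092465830615473/2887869275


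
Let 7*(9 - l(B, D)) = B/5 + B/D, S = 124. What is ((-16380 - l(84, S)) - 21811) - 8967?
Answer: -7310498/155 ≈ -47165.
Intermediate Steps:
l(B, D) = 9 - B/35 - B/(7*D) (l(B, D) = 9 - (B/5 + B/D)/7 = 9 + (-B/35 - B/(7*D)) = 9 - B/35 - B/(7*D))
((-16380 - l(84, S)) - 21811) - 8967 = ((-16380 - (9 - 1/35*84 - 1/7*84/124)) - 21811) - 8967 = ((-16380 - (9 - 12/5 - 1/7*84*1/124)) - 21811) - 8967 = ((-16380 - (9 - 12/5 - 3/31)) - 21811) - 8967 = ((-16380 - 1*1008/155) - 21811) - 8967 = ((-16380 - 1008/155) - 21811) - 8967 = (-2539908/155 - 21811) - 8967 = -5920613/155 - 8967 = -7310498/155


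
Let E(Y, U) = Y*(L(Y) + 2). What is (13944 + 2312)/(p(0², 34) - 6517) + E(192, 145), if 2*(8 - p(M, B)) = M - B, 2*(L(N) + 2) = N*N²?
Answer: 1102791569440/1623 ≈ 6.7948e+8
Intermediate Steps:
L(N) = -2 + N³/2 (L(N) = -2 + (N*N²)/2 = -2 + N³/2)
p(M, B) = 8 + B/2 - M/2 (p(M, B) = 8 - (M - B)/2 = 8 + (B/2 - M/2) = 8 + B/2 - M/2)
E(Y, U) = Y⁴/2 (E(Y, U) = Y*((-2 + Y³/2) + 2) = Y*(Y³/2) = Y⁴/2)
(13944 + 2312)/(p(0², 34) - 6517) + E(192, 145) = (13944 + 2312)/((8 + (½)*34 - ½*0²) - 6517) + (½)*192⁴ = 16256/((8 + 17 - ½*0) - 6517) + (½)*1358954496 = 16256/((8 + 17 + 0) - 6517) + 679477248 = 16256/(25 - 6517) + 679477248 = 16256/(-6492) + 679477248 = 16256*(-1/6492) + 679477248 = -4064/1623 + 679477248 = 1102791569440/1623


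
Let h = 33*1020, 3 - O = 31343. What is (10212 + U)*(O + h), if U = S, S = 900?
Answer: 25779840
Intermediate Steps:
O = -31340 (O = 3 - 1*31343 = 3 - 31343 = -31340)
h = 33660
U = 900
(10212 + U)*(O + h) = (10212 + 900)*(-31340 + 33660) = 11112*2320 = 25779840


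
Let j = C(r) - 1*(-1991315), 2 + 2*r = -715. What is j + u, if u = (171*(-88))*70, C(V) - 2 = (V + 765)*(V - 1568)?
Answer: 619339/4 ≈ 1.5483e+5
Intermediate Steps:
r = -717/2 (r = -1 + (½)*(-715) = -1 - 715/2 = -717/2 ≈ -358.50)
C(V) = 2 + (-1568 + V)*(765 + V) (C(V) = 2 + (V + 765)*(V - 1568) = 2 + (765 + V)*(-1568 + V) = 2 + (-1568 + V)*(765 + V))
u = -1053360 (u = -15048*70 = -1053360)
j = 4832779/4 (j = (-1199518 + (-717/2)² - 803*(-717/2)) - 1*(-1991315) = (-1199518 + 514089/4 + 575751/2) + 1991315 = -3132481/4 + 1991315 = 4832779/4 ≈ 1.2082e+6)
j + u = 4832779/4 - 1053360 = 619339/4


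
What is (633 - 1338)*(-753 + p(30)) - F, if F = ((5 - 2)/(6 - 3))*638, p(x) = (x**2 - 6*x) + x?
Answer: 1477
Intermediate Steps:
p(x) = x**2 - 5*x
F = 638 (F = (3/3)*638 = (3*(1/3))*638 = 1*638 = 638)
(633 - 1338)*(-753 + p(30)) - F = (633 - 1338)*(-753 + 30*(-5 + 30)) - 1*638 = -705*(-753 + 30*25) - 638 = -705*(-753 + 750) - 638 = -705*(-3) - 638 = 2115 - 638 = 1477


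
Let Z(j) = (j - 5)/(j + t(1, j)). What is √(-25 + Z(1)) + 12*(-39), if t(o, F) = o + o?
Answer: -468 + I*√237/3 ≈ -468.0 + 5.1316*I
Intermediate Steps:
t(o, F) = 2*o
Z(j) = (-5 + j)/(2 + j) (Z(j) = (j - 5)/(j + 2*1) = (-5 + j)/(j + 2) = (-5 + j)/(2 + j))
√(-25 + Z(1)) + 12*(-39) = √(-25 + (-5 + 1)/(2 + 1)) + 12*(-39) = √(-25 - 4/3) - 468 = √(-79/3) - 468 = I*√237/3 - 468 = -468 + I*√237/3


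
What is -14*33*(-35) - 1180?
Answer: 14990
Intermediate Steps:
-14*33*(-35) - 1180 = -462*(-35) - 1180 = 16170 - 1180 = 14990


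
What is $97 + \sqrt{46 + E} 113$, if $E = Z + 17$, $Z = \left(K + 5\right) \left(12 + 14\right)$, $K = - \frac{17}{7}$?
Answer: $97 + \frac{339 \sqrt{707}}{7} \approx 1384.7$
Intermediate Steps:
$K = - \frac{17}{7}$ ($K = \left(-17\right) \frac{1}{7} = - \frac{17}{7} \approx -2.4286$)
$Z = \frac{468}{7}$ ($Z = \left(- \frac{17}{7} + 5\right) \left(12 + 14\right) = \frac{18}{7} \cdot 26 = \frac{468}{7} \approx 66.857$)
$E = \frac{587}{7}$ ($E = \frac{468}{7} + 17 = \frac{587}{7} \approx 83.857$)
$97 + \sqrt{46 + E} 113 = 97 + \sqrt{46 + \frac{587}{7}} \cdot 113 = 97 + \sqrt{\frac{909}{7}} \cdot 113 = 97 + \frac{3 \sqrt{707}}{7} \cdot 113 = 97 + \frac{339 \sqrt{707}}{7}$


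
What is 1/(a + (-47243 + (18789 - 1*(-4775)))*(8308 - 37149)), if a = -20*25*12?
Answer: 1/682920039 ≈ 1.4643e-9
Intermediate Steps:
a = -6000 (a = -500*12 = -6000)
1/(a + (-47243 + (18789 - 1*(-4775)))*(8308 - 37149)) = 1/(-6000 + (-47243 + (18789 - 1*(-4775)))*(8308 - 37149)) = 1/(-6000 + (-47243 + (18789 + 4775))*(-28841)) = 1/(-6000 + (-47243 + 23564)*(-28841)) = 1/(-6000 - 23679*(-28841)) = 1/(-6000 + 682926039) = 1/682920039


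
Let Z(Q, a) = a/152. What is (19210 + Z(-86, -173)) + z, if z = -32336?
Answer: -1995325/152 ≈ -13127.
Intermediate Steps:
Z(Q, a) = a/152 (Z(Q, a) = a*(1/152) = a/152)
(19210 + Z(-86, -173)) + z = (19210 + (1/152)*(-173)) - 32336 = (19210 - 173/152) - 32336 = 2919747/152 - 32336 = -1995325/152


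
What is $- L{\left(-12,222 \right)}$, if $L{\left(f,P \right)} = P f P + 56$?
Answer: $591352$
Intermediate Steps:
$L{\left(f,P \right)} = 56 + f P^{2}$ ($L{\left(f,P \right)} = f P^{2} + 56 = 56 + f P^{2}$)
$- L{\left(-12,222 \right)} = - (56 - 12 \cdot 222^{2}) = - (56 - 591408) = \left(-1\right) \left(-591352\right) = 591352$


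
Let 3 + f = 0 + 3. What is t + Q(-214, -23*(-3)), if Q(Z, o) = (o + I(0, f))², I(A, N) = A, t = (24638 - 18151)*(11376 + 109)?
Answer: 74507956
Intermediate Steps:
f = 0 (f = -3 + (0 + 3) = -3 + 3 = 0)
t = 74503195 (t = 6487*11485 = 74503195)
Q(Z, o) = o² (Q(Z, o) = (o + 0)² = o²)
t + Q(-214, -23*(-3)) = 74503195 + (-23*(-3))² = 74503195 + 69² = 74503195 + 4761 = 74507956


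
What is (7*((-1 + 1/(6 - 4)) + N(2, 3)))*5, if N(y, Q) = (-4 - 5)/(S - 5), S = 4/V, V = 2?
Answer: 175/2 ≈ 87.500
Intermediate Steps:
S = 2 (S = 4/2 = 4*(½) = 2)
N(y, Q) = 3 (N(y, Q) = (-4 - 5)/(2 - 5) = -9/(-3) = -9*(-⅓) = 3)
(7*((-1 + 1/(6 - 4)) + N(2, 3)))*5 = (7*((-1 + 1/(6 - 4)) + 3))*5 = (7*((-1 + 1/2) + 3))*5 = (7*((-1 + ½) + 3))*5 = (7*(-½ + 3))*5 = (7*(5/2))*5 = (35/2)*5 = 175/2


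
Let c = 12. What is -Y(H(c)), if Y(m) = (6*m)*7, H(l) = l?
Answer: -504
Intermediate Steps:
Y(m) = 42*m
-Y(H(c)) = -42*12 = -1*504 = -504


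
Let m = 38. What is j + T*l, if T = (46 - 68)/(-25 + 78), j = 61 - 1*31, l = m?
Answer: 754/53 ≈ 14.226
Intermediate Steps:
l = 38
j = 30 (j = 61 - 31 = 30)
T = -22/53 ≈ -0.41509
j + T*l = 30 - 22/53*38 = 30 - 836/53 = 754/53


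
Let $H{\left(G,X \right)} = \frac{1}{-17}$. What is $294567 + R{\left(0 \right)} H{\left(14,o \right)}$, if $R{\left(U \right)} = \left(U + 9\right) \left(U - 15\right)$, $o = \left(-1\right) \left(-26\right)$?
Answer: $\frac{5007774}{17} \approx 2.9458 \cdot 10^{5}$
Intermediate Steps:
$o = 26$
$H{\left(G,X \right)} = - \frac{1}{17}$
$R{\left(U \right)} = \left(-15 + U\right) \left(9 + U\right)$ ($R{\left(U \right)} = \left(9 + U\right) \left(-15 + U\right) = \left(-15 + U\right) \left(9 + U\right)$)
$294567 + R{\left(0 \right)} H{\left(14,o \right)} = 294567 + \left(-135 + 0^{2} - 0\right) \left(- \frac{1}{17}\right) = 294567 + \left(-135 + 0 + 0\right) \left(- \frac{1}{17}\right) = 294567 - - \frac{135}{17} = 294567 + \frac{135}{17} = \frac{5007774}{17}$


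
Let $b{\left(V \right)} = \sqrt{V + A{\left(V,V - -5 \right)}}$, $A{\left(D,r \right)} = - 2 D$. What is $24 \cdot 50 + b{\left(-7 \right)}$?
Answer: $1200 + \sqrt{7} \approx 1202.6$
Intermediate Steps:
$b{\left(V \right)} = \sqrt{- V}$ ($b{\left(V \right)} = \sqrt{V - 2 V} = \sqrt{- V}$)
$24 \cdot 50 + b{\left(-7 \right)} = 24 \cdot 50 + \sqrt{\left(-1\right) \left(-7\right)} = 1200 + \sqrt{7}$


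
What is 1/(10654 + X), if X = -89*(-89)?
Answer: 1/18575 ≈ 5.3836e-5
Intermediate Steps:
X = 7921
1/(10654 + X) = 1/(10654 + 7921) = 1/18575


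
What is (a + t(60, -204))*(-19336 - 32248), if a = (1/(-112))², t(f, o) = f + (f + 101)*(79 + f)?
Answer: -113434351251/98 ≈ -1.1575e+9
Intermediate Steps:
t(f, o) = f + (79 + f)*(101 + f) (t(f, o) = f + (101 + f)*(79 + f) = f + (79 + f)*(101 + f))
a = 1/12544 (a = (-1/112)² = 1/12544 ≈ 7.9719e-5)
(a + t(60, -204))*(-19336 - 32248) = (1/12544 + (7979 + 60² + 181*60))*(-19336 - 32248) = (1/12544 + (7979 + 3600 + 10860))*(-51584) = (1/12544 + 22439)*(-51584) = (281474817/12544)*(-51584) = -113434351251/98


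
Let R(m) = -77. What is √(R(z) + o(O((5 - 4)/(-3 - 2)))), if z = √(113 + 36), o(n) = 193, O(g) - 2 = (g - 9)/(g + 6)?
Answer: 2*√29 ≈ 10.770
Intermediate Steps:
O(g) = 2 + (-9 + g)/(6 + g) (O(g) = 2 + (g - 9)/(g + 6) = 2 + (-9 + g)/(6 + g))
z = √149 ≈ 12.207
√(R(z) + o(O((5 - 4)/(-3 - 2)))) = √(-77 + 193) = √116 = 2*√29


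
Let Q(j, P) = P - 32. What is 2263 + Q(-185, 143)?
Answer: 2374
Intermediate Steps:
Q(j, P) = -32 + P
2263 + Q(-185, 143) = 2263 + (-32 + 143) = 2263 + 111 = 2374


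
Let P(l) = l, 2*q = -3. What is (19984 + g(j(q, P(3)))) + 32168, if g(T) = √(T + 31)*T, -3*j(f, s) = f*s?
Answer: 52152 + 3*√130/4 ≈ 52161.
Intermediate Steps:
q = -3/2 (q = (½)*(-3) = -3/2 ≈ -1.5000)
j(f, s) = -f*s/3
g(T) = T*√(31 + T) (g(T) = √(31 + T)*T = T*√(31 + T))
(19984 + g(j(q, P(3)))) + 32168 = (19984 + (-⅓*(-3/2)*3)*√(31 - ⅓*(-3/2)*3)) + 32168 = (19984 + 3*√(31 + 3/2)/2) + 32168 = (19984 + 3*√(65/2)/2) + 32168 = (19984 + 3*(√130/2)/2) + 32168 = (19984 + 3*√130/4) + 32168 = 52152 + 3*√130/4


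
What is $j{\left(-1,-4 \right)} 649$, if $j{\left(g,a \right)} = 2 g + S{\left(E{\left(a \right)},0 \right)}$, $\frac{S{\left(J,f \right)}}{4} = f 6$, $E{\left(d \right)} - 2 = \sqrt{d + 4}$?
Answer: $-1298$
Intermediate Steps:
$E{\left(d \right)} = 2 + \sqrt{4 + d}$ ($E{\left(d \right)} = 2 + \sqrt{d + 4} = 2 + \sqrt{4 + d}$)
$S{\left(J,f \right)} = 24 f$ ($S{\left(J,f \right)} = 4 f 6 = 4 \cdot 6 f = 24 f$)
$j{\left(g,a \right)} = 2 g$ ($j{\left(g,a \right)} = 2 g + 24 \cdot 0 = 2 g + 0 = 2 g$)
$j{\left(-1,-4 \right)} 649 = 2 \left(-1\right) 649 = \left(-2\right) 649 = -1298$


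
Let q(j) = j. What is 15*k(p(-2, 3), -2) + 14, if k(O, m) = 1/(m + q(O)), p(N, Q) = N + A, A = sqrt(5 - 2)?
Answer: 122/13 - 15*sqrt(3)/13 ≈ 7.3861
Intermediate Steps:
A = sqrt(3) ≈ 1.7320
p(N, Q) = N + sqrt(3)
k(O, m) = 1/(O + m) (k(O, m) = 1/(m + O) = 1/(O + m))
15*k(p(-2, 3), -2) + 14 = 15/((-2 + sqrt(3)) - 2) + 14 = 15/(-4 + sqrt(3)) + 14 = 14 + 15/(-4 + sqrt(3))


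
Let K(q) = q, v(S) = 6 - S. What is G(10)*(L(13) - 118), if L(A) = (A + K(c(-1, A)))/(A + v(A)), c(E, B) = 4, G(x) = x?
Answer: -3455/3 ≈ -1151.7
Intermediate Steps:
L(A) = ⅔ + A/6 (L(A) = (A + 4)/(A + (6 - A)) = (4 + A)/6 = (4 + A)*(⅙) = ⅔ + A/6)
G(10)*(L(13) - 118) = 10*((⅔ + (⅙)*13) - 118) = 10*((⅔ + 13/6) - 118) = 10*(17/6 - 118) = 10*(-691/6) = -3455/3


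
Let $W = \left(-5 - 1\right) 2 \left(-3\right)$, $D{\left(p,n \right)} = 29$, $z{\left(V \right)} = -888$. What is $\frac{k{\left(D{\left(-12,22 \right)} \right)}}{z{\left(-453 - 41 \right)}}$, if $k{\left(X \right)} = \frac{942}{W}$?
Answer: $- \frac{157}{5328} \approx -0.029467$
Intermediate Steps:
$W = 36$ ($W = \left(-5 - 1\right) 2 \left(-3\right) = \left(-6\right) 2 \left(-3\right) = \left(-12\right) \left(-3\right) = 36$)
$k{\left(X \right)} = \frac{157}{6}$ ($k{\left(X \right)} = \frac{942}{36} = 942 \cdot \frac{1}{36} = \frac{157}{6}$)
$\frac{k{\left(D{\left(-12,22 \right)} \right)}}{z{\left(-453 - 41 \right)}} = \frac{157}{6 \left(-888\right)} = \frac{157}{6} \left(- \frac{1}{888}\right) = - \frac{157}{5328}$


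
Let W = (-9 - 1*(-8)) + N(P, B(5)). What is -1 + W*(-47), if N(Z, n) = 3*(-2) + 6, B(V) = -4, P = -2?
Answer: 46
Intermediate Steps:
N(Z, n) = 0 (N(Z, n) = -6 + 6 = 0)
W = -1 (W = (-9 - 1*(-8)) + 0 = (-9 + 8) + 0 = -1 + 0 = -1)
-1 + W*(-47) = -1 - 1*(-47) = -1 + 47 = 46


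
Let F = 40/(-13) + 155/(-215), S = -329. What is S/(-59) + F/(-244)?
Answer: 44999541/8047364 ≈ 5.5918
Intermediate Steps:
F = -2123/559 (F = 40*(-1/13) + 155*(-1/215) = -40/13 - 31/43 = -2123/559 ≈ -3.7979)
S/(-59) + F/(-244) = -329/(-59) - 2123/559/(-244) = -329*(-1/59) - 2123/559*(-1/244) = 329/59 + 2123/136396 = 44999541/8047364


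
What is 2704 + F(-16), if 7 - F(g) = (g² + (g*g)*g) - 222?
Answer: 6773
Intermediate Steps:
F(g) = 229 - g² - g³ (F(g) = 7 - ((g² + (g*g)*g) - 222) = 7 - ((g² + g²*g) - 222) = 7 - ((g² + g³) - 222) = 7 - (-222 + g² + g³) = 7 + (222 - g² - g³) = 229 - g² - g³)
2704 + F(-16) = 2704 + (229 - 1*(-16)² - 1*(-16)³) = 2704 + (229 - 1*256 - 1*(-4096)) = 2704 + (229 - 256 + 4096) = 2704 + 4069 = 6773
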